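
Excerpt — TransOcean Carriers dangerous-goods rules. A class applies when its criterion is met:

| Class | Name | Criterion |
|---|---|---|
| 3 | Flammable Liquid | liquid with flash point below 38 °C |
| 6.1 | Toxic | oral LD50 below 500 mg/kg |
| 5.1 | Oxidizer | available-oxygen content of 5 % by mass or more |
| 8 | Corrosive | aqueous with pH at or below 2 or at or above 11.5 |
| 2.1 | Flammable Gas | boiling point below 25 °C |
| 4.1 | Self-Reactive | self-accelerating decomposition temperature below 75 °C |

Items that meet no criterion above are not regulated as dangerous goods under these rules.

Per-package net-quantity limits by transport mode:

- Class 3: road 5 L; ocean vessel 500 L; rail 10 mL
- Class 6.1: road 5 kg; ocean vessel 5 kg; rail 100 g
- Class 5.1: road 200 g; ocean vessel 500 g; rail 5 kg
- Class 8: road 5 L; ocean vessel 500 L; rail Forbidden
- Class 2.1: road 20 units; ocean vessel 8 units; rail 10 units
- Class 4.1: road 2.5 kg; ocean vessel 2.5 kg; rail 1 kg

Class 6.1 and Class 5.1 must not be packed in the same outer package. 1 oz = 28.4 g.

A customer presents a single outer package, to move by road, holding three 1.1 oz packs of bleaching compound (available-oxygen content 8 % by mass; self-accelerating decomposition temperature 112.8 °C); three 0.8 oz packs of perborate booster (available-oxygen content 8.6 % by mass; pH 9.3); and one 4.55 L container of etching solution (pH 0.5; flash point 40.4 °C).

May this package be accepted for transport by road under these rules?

Bleaching compound: available-oxygen content 8 % by mass ≥ 5 % by mass → Class 5.1 (Oxidizer).
Available-oxygen content 8.6 % by mass meets the Class 5.1 criterion (Oxidizer), so the perborate booster is Class 5.1.
With pH 0.5 (≤ 2), the etching solution falls in Class 8.
Total Class 5.1: (three 1.1 oz packs = 93.72 g) + (three 0.8 oz packs = 68.16 g) = 161.88 g.
That is within the Class 5.1 road limit of 200 g.
Class 8 quantity: 4.55 L.
4.55 L ≤ 5 L (road limit, Class 8) — within limit.
The segregation rule (Class 6.1 with Class 5.1) does not apply to Class 5.1 with Class 8.
Every hazard class is within its road limit and no segregation rule is violated.

Yes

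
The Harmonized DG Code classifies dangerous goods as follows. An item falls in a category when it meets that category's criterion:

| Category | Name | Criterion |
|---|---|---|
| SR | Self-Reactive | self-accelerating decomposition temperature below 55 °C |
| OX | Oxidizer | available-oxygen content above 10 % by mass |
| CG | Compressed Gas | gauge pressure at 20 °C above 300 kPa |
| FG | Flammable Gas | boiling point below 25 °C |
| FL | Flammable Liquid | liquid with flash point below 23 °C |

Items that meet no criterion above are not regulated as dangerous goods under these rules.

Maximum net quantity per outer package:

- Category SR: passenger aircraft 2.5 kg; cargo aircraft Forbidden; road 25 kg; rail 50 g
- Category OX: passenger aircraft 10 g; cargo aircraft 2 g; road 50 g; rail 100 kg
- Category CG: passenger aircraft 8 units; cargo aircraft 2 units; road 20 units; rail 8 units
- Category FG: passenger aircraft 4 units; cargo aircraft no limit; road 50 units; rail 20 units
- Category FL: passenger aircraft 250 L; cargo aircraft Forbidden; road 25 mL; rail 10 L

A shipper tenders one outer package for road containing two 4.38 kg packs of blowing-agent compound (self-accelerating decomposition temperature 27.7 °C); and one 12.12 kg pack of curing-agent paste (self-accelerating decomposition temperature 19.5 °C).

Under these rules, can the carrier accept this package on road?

Self-accelerating decomposition temperature 27.7 °C meets the Category SR criterion (Self-Reactive), so the blowing-agent compound is Category SR.
The curing-agent paste has self-accelerating decomposition temperature 19.5 °C, which is < 55 °C, so it is Category SR (Self-Reactive).
Total Category SR: (two 4.38 kg packs = 8.76 kg) + 12.12 kg = 20.88 kg.
That is within the Category SR road limit of 25 kg.

Yes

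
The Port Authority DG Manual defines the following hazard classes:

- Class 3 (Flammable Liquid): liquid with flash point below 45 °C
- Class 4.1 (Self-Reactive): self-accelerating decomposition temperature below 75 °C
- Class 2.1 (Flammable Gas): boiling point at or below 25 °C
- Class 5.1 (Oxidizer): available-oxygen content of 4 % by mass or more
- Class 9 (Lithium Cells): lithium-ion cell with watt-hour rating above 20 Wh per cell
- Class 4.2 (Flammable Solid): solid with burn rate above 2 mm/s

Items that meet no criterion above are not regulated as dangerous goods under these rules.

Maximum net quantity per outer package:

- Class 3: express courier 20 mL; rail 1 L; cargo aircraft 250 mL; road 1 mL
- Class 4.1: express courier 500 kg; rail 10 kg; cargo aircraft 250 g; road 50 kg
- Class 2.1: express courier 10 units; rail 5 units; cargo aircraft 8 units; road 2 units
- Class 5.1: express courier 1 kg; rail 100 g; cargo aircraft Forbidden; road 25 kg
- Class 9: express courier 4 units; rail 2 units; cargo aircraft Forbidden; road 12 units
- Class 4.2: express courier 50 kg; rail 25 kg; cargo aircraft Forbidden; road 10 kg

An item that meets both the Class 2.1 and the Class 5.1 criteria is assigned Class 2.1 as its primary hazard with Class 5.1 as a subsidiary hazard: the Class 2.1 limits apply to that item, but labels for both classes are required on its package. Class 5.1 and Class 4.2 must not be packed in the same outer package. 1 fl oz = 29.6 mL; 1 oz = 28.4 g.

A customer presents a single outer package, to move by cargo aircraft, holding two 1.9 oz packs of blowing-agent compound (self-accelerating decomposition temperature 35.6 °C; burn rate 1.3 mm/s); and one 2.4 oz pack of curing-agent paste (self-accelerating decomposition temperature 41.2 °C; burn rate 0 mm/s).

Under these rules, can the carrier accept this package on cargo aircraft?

Yes

Self-accelerating decomposition temperature 35.6 °C meets the Class 4.1 criterion (Self-Reactive), so the blowing-agent compound is Class 4.1.
With self-accelerating decomposition temperature 41.2 °C (< 75 °C), the curing-agent paste falls in Class 4.1.
Total Class 4.1: (two 1.9 oz packs = 107.92 g) + (one 2.4 oz pack = 68.16 g) = 176.08 g.
176.08 g is within the cargo aircraft limit of 250 g for Class 4.1.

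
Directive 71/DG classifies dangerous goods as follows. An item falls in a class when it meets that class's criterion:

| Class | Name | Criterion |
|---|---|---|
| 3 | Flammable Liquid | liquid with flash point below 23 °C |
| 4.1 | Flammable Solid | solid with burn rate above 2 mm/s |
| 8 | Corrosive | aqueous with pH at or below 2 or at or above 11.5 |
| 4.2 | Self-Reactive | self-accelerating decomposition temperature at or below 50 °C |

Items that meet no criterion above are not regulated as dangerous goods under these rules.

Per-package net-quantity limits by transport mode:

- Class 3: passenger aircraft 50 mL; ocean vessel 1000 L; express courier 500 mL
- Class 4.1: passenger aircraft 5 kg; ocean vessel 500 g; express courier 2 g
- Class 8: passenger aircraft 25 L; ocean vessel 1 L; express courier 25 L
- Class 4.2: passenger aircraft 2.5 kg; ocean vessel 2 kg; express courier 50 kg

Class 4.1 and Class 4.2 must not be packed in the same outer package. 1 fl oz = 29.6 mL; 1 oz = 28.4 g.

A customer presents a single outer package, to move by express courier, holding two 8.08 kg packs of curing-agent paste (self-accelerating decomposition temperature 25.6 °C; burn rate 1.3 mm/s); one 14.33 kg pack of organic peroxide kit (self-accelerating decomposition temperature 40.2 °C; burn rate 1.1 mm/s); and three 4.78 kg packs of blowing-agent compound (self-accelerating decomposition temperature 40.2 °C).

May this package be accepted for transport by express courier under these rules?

Yes

Curing-agent paste: self-accelerating decomposition temperature 25.6 °C ≤ 50 °C → Class 4.2 (Self-Reactive).
With self-accelerating decomposition temperature 40.2 °C (≤ 50 °C), the organic peroxide kit falls in Class 4.2.
Blowing-agent compound: self-accelerating decomposition temperature 40.2 °C ≤ 50 °C → Class 4.2 (Self-Reactive).
Class 4.2 net quantity: (two 8.08 kg packs = 16.16 kg) + 14.33 kg + (three 4.78 kg packs = 14.34 kg) = 44.83 kg.
That is within the Class 4.2 express courier limit of 50 kg.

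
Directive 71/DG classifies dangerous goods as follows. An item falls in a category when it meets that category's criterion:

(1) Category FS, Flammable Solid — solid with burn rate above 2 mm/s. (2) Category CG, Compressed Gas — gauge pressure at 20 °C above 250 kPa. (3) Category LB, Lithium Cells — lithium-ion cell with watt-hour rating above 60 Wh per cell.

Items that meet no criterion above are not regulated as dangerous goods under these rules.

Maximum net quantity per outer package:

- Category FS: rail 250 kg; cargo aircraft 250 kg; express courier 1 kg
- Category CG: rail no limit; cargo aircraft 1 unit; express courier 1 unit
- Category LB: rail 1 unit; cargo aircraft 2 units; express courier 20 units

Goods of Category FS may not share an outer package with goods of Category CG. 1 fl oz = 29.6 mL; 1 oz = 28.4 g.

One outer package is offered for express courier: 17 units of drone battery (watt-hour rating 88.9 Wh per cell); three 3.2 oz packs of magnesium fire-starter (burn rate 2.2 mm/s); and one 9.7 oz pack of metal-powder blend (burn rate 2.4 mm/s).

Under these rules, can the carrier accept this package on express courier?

Yes

With watt-hour rating 88.9 Wh per cell (> 60 Wh per cell), the drone battery falls in Category LB.
With burn rate 2.2 mm/s (> 2 mm/s), the magnesium fire-starter falls in Category FS.
The metal-powder blend has burn rate 2.4 mm/s, which is > 2 mm/s, so it is Category FS (Flammable Solid).
Category FS net quantity: (three 3.2 oz packs = 272.64 g) + (one 9.7 oz pack = 275.48 g) = 548.12 g.
548.12 g is within the express courier limit of 1 kg for Category FS.
Category LB quantity: 17 units.
17 units ≤ 20 units (express courier limit, Category LB) — within limit.
The segregation rule (Category FS with Category CG) does not apply to Category FS with Category LB.
Every hazard category is within its express courier limit and no segregation rule is violated.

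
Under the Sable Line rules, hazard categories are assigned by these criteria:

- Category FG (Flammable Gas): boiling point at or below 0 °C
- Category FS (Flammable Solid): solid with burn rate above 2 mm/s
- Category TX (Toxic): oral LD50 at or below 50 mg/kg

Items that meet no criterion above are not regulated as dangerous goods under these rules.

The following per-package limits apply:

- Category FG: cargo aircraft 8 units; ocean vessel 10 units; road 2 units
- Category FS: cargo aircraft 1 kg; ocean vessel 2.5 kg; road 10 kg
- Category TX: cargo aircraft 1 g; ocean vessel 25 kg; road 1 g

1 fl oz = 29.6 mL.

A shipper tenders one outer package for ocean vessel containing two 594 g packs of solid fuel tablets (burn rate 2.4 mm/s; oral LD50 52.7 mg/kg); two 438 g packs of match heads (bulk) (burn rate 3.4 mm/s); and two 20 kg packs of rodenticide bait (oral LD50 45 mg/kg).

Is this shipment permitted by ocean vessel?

The solid fuel tablets have burn rate 2.4 mm/s, which is > 2 mm/s, so they are Category FS (Flammable Solid).
Match heads (bulk): burn rate 3.4 mm/s > 2 mm/s → Category FS (Flammable Solid).
Rodenticide bait: oral LD50 45 mg/kg ≤ 50 mg/kg → Category TX (Toxic).
Category FS net quantity: (two 594 g packs = 1.188 kg) + (two 438 g packs = 876 g) = 2.064 kg.
That is within the Category FS ocean vessel limit of 2.5 kg.
Category TX quantity: two 20 kg packs = 40 kg.
40 kg > 25 kg (ocean vessel limit, Category TX) — over the limit.

No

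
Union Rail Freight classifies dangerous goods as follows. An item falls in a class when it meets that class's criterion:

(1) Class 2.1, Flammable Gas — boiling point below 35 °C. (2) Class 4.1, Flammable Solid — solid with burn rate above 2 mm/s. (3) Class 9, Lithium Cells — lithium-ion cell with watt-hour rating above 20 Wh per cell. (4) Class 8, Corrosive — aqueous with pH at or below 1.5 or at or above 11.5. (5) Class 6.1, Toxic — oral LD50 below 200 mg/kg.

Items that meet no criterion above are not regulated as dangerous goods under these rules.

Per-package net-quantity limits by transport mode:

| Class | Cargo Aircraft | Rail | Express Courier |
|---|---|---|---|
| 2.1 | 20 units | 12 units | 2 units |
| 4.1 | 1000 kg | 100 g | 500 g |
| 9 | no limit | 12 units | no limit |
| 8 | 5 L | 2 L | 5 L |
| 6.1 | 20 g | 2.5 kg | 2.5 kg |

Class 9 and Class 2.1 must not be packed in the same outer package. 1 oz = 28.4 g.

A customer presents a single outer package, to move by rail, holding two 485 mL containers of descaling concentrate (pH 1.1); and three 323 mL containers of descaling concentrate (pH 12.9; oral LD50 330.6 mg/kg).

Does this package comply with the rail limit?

pH 1.1 meets the Class 8 criterion (Corrosive), so the descaling concentrate is Class 8.
With pH 12.9 (≥ 11.5), the descaling concentrate falls in Class 8.
Total Class 8: (two 485 mL containers = 970 mL) + (three 323 mL containers = 969 mL) = 1.939 L.
1.939 L is within the rail limit of 2 L for Class 8.

Yes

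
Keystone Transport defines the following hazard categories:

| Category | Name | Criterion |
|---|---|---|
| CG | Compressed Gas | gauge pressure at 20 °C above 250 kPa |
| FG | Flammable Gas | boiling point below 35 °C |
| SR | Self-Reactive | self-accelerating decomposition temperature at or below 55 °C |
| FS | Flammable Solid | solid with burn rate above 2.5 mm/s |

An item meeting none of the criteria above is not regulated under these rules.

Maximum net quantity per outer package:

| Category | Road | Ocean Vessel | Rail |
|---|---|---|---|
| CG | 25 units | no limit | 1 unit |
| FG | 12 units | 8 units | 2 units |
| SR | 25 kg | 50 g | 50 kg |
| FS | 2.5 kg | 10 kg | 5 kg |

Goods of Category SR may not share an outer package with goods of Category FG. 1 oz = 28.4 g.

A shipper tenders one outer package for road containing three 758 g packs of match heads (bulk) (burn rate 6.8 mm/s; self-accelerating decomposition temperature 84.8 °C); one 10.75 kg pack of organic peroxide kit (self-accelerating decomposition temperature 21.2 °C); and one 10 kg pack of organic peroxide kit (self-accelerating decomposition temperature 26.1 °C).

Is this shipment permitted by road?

With burn rate 6.8 mm/s (> 2.5 mm/s), the match heads (bulk) fall in Category FS.
The organic peroxide kit has self-accelerating decomposition temperature 21.2 °C, which is ≤ 55 °C, so it is Category SR (Self-Reactive).
With self-accelerating decomposition temperature 26.1 °C (≤ 55 °C), the organic peroxide kit falls in Category SR.
Total Category SR: 10.75 kg + 10 kg = 20.75 kg.
That is within the Category SR road limit of 25 kg.
Category FS quantity: three 758 g packs = 2.274 kg.
2.274 kg is within the road limit of 2.5 kg for Category FS.
The segregation rule (Category SR with Category FG) does not apply to Category SR with Category FS.
Every hazard category is within its road limit and no segregation rule is violated.

Yes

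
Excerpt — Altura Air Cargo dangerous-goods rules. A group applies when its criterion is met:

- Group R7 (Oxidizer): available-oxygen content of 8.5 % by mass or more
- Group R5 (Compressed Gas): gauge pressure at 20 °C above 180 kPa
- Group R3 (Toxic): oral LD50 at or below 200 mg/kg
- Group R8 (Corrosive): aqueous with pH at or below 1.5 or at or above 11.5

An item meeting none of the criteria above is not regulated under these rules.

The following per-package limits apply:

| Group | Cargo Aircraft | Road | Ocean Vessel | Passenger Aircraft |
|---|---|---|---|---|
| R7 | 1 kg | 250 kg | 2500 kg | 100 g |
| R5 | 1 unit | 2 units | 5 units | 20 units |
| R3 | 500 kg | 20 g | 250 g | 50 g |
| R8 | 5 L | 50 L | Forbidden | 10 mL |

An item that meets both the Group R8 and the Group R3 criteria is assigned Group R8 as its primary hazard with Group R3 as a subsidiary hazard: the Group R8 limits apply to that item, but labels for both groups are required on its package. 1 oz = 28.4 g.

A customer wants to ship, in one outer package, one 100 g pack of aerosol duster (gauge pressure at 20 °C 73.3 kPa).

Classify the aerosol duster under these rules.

Not regulated

gauge pressure at 20 °C 73.3 kPa is not above 180 kPa, so Group R5 does not apply.
No criterion is met, so the item is not regulated.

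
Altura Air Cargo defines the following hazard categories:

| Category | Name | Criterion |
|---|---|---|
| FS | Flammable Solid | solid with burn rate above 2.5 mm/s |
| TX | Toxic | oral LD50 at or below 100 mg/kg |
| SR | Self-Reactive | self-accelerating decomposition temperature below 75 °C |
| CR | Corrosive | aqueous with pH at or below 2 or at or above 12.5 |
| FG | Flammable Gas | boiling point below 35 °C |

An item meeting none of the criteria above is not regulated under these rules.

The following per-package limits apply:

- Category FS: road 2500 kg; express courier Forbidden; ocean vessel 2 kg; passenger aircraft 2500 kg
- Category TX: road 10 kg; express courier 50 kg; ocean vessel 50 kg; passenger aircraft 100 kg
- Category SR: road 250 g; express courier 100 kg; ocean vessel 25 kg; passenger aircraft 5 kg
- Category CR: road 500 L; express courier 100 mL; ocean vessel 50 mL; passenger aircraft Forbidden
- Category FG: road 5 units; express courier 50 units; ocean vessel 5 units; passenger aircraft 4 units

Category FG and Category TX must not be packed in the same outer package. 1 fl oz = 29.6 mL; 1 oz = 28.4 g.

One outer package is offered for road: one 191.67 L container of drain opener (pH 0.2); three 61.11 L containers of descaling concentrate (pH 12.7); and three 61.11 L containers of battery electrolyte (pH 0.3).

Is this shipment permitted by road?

No

With pH 0.2 (≤ 2), the drain opener falls in Category CR.
The descaling concentrate has pH 12.7, which is ≥ 12.5, so it is Category CR (Corrosive).
Battery electrolyte: pH 0.3 ≤ 2 → Category CR (Corrosive).
Total Category CR: 191.67 L + (three 61.11 L containers = 183.33 L) + (three 61.11 L containers = 183.33 L) = 558.33 L.
That exceeds the Category CR road limit of 500 L.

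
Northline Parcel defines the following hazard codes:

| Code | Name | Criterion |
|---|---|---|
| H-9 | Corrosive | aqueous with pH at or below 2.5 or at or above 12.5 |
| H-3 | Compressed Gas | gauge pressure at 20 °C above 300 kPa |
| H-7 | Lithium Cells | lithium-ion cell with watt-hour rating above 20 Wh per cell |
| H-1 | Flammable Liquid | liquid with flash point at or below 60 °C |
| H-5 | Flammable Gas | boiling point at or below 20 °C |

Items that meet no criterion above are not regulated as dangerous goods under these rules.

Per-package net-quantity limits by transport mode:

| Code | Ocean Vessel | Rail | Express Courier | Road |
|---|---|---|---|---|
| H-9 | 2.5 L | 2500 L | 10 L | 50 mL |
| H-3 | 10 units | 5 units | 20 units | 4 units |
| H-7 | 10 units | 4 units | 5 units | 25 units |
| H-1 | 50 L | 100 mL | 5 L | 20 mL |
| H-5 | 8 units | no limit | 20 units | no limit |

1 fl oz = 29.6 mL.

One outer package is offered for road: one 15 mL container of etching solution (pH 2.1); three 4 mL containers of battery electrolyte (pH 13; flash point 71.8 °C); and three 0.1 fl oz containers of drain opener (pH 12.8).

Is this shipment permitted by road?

Etching solution: pH 2.1 ≤ 2.5 → Code H-9 (Corrosive).
The battery electrolyte has pH 13, which is ≥ 12.5, so it is Code H-9 (Corrosive).
The drain opener has pH 12.8, which is ≥ 12.5, so it is Code H-9 (Corrosive).
Total Code H-9: 15 mL + (three 4 mL containers = 12 mL) + (three 0.1 fl oz containers = 8.88 mL) = 35.88 mL.
35.88 mL ≤ 50 mL (road limit, Code H-9) — within limit.

Yes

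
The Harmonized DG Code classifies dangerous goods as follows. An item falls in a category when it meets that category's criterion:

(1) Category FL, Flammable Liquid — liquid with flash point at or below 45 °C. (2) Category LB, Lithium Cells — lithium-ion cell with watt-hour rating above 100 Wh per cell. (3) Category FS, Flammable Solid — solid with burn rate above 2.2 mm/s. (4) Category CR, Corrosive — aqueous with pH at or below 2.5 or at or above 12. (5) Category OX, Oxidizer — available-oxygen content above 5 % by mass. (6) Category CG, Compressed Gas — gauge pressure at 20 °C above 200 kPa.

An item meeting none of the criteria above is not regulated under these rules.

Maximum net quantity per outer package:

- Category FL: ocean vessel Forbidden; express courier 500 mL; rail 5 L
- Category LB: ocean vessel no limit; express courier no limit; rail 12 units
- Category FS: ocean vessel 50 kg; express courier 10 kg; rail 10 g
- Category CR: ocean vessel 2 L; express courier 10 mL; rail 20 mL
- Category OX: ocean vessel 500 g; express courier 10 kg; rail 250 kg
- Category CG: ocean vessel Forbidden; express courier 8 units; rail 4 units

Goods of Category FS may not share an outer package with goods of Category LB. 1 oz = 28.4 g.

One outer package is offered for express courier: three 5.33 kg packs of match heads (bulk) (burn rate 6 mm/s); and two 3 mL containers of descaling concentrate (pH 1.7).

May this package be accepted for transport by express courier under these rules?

Match heads (bulk): burn rate 6 mm/s > 2.2 mm/s → Category FS (Flammable Solid).
With pH 1.7 (≤ 2.5), the descaling concentrate falls in Category CR.
Category FS quantity: three 5.33 kg packs = 15.99 kg.
15.99 kg > 10 kg (express courier limit, Category FS) — over the limit.
Category CR quantity: two 3 mL containers = 6 mL.
That is within the Category CR express courier limit of 10 mL.
The segregation rule (Category FS with Category LB) does not apply to Category FS with Category CR.

No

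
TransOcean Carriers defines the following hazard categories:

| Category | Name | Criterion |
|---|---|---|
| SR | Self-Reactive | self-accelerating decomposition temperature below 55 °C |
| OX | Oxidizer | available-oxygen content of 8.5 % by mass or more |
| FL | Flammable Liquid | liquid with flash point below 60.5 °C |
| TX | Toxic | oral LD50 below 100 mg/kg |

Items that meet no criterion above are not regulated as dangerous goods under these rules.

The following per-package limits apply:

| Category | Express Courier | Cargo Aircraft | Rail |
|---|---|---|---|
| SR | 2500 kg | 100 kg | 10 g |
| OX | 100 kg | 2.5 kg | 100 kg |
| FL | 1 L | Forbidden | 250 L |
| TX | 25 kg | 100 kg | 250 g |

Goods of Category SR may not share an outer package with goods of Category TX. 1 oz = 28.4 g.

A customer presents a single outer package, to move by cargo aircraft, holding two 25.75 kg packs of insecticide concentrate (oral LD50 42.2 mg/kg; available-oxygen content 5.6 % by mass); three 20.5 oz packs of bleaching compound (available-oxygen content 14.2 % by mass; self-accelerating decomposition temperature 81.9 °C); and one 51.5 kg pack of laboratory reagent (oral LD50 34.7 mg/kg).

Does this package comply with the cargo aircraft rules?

No

Oral LD50 42.2 mg/kg meets the Category TX criterion (Toxic), so the insecticide concentrate is Category TX.
Bleaching compound: available-oxygen content 14.2 % by mass ≥ 8.5 % by mass → Category OX (Oxidizer).
Oral LD50 34.7 mg/kg meets the Category TX criterion (Toxic), so the laboratory reagent is Category TX.
Category TX net quantity: (two 25.75 kg packs = 51.5 kg) + 51.5 kg = 103 kg.
That exceeds the Category TX cargo aircraft limit of 100 kg.
Category OX quantity: three 20.5 oz packs = 1746.6 g.
1746.6 g is within the cargo aircraft limit of 2.5 kg for Category OX.
The segregation rule (Category SR with Category TX) does not apply to Category TX with Category OX.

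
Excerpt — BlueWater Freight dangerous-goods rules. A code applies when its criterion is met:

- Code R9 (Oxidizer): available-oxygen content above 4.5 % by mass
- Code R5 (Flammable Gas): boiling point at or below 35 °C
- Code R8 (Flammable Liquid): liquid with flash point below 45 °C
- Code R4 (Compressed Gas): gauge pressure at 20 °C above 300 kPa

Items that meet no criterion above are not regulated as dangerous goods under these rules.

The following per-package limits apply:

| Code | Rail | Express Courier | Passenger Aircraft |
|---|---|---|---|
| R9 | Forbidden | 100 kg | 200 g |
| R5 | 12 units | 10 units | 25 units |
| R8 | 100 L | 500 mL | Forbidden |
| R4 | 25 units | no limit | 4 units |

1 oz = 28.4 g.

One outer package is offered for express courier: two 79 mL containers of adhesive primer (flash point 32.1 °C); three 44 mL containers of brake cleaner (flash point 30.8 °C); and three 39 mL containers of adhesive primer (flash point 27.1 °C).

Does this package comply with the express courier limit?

Yes

With flash point 32.1 °C (< 45 °C), the adhesive primer falls in Code R8.
The brake cleaner has flash point 30.8 °C, which is < 45 °C, so it is Code R8 (Flammable Liquid).
Adhesive primer: flash point 27.1 °C < 45 °C → Code R8 (Flammable Liquid).
Code R8 net quantity: (two 79 mL containers = 158 mL) + (three 44 mL containers = 132 mL) + (three 39 mL containers = 117 mL) = 407 mL.
That is within the Code R8 express courier limit of 500 mL.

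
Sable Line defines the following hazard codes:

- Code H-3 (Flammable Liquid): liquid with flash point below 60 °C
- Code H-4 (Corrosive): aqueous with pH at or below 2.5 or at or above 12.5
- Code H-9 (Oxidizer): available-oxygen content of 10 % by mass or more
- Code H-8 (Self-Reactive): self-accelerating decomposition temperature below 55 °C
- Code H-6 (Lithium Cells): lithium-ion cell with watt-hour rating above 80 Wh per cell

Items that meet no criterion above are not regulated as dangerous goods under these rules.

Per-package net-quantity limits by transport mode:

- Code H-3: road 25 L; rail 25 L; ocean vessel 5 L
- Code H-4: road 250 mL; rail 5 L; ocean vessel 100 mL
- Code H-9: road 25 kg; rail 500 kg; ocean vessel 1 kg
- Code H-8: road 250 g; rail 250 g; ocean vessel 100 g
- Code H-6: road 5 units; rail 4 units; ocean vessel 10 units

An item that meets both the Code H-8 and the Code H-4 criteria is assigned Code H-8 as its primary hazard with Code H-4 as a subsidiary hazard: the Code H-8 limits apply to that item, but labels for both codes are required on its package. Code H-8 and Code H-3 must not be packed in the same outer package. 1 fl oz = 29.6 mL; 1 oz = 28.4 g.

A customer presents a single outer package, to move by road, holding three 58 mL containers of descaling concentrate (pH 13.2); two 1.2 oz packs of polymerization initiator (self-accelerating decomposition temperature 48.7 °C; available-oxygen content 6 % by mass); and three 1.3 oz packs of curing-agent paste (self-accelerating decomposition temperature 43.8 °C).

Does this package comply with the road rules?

Yes

Descaling concentrate: pH 13.2 ≥ 12.5 → Code H-4 (Corrosive).
With self-accelerating decomposition temperature 48.7 °C (< 55 °C), the polymerization initiator falls in Code H-8.
Self-accelerating decomposition temperature 43.8 °C meets the Code H-8 criterion (Self-Reactive), so the curing-agent paste is Code H-8.
Code H-8 net quantity: (two 1.2 oz packs = 68.16 g) + (three 1.3 oz packs = 110.76 g) = 178.92 g.
178.92 g is within the road limit of 250 g for Code H-8.
Code H-4 quantity: three 58 mL containers = 174 mL.
That is within the Code H-4 road limit of 250 mL.
The segregation rule (Code H-8 with Code H-3) does not apply to Code H-8 with Code H-4.
Every hazard code is within its road limit and no segregation rule is violated.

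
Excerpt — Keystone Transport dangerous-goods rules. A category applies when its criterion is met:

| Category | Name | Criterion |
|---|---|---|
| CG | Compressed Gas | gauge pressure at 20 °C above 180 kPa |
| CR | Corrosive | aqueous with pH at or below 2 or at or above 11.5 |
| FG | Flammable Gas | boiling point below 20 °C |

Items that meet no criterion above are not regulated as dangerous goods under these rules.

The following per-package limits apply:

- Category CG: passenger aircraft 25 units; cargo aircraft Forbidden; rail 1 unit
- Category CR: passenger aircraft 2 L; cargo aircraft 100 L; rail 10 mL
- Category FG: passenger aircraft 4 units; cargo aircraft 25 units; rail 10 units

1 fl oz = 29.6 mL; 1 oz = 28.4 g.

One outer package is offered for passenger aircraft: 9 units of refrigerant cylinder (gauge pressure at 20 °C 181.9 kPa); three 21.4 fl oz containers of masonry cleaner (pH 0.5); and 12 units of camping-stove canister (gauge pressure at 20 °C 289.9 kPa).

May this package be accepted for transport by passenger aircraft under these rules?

The refrigerant cylinder has gauge pressure at 20 °C 181.9 kPa, which is > 180 kPa, so it is Category CG (Compressed Gas).
With pH 0.5 (≤ 2), the masonry cleaner falls in Category CR.
The camping-stove canister has gauge pressure at 20 °C 289.9 kPa, which is > 180 kPa, so it is Category CG (Compressed Gas).
Category CR quantity: three 21.4 fl oz containers = 1900.32 mL.
1900.32 mL ≤ 2 L (passenger aircraft limit, Category CR) — within limit.
Category CG net quantity: 9 units + 12 units = 21 units.
21 units ≤ 25 units (passenger aircraft limit, Category CG) — within limit.
Every hazard category is within its passenger aircraft limit and no segregation rule is violated.

Yes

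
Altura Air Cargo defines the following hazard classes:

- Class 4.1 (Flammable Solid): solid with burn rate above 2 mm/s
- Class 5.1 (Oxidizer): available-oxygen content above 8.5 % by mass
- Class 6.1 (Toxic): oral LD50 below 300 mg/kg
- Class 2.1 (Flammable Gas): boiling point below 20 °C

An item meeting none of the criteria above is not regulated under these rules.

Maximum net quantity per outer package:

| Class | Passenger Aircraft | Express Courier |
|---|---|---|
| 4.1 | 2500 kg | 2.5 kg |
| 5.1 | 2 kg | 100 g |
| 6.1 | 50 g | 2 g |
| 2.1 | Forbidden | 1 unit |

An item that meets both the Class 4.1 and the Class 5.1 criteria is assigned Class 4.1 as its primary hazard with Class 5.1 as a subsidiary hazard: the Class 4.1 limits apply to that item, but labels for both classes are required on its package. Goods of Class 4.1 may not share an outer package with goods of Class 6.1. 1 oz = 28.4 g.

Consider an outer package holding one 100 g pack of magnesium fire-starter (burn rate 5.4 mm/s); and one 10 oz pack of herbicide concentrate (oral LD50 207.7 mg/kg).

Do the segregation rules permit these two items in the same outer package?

No

Burn rate 5.4 mm/s meets the Class 4.1 criterion (Flammable Solid), so the magnesium fire-starter is Class 4.1.
Herbicide concentrate: oral LD50 207.7 mg/kg < 300 mg/kg → Class 6.1 (Toxic).
Class 4.1 and Class 6.1 may not share an outer package.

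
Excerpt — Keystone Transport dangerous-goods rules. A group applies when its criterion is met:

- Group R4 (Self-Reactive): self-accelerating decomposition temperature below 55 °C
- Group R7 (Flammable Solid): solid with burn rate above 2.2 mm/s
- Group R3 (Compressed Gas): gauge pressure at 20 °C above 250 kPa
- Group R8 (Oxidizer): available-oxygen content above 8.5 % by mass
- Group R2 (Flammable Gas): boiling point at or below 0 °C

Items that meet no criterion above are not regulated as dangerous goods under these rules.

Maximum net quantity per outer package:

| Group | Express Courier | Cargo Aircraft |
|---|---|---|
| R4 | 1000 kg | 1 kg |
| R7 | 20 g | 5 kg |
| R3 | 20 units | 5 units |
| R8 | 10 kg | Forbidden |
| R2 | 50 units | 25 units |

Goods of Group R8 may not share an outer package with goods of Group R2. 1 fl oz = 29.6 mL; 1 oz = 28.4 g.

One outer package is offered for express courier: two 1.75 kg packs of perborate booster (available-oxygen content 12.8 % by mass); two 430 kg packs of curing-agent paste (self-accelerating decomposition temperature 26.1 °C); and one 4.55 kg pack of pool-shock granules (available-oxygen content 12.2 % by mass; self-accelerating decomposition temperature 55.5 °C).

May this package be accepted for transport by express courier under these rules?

Perborate booster: available-oxygen content 12.8 % by mass > 8.5 % by mass → Group R8 (Oxidizer).
Curing-agent paste: self-accelerating decomposition temperature 26.1 °C < 55 °C → Group R4 (Self-Reactive).
With available-oxygen content 12.2 % by mass (> 8.5 % by mass), the pool-shock granules fall in Group R8.
Total Group R8: (two 1.75 kg packs = 3.5 kg) + 4.55 kg = 8.05 kg.
That is within the Group R8 express courier limit of 10 kg.
Group R4 quantity: two 430 kg packs = 860 kg.
That is within the Group R4 express courier limit of 1000 kg.
The segregation rule (Group R8 with Group R2) does not apply to Group R8 with Group R4.
Every hazard group is within its express courier limit and no segregation rule is violated.

Yes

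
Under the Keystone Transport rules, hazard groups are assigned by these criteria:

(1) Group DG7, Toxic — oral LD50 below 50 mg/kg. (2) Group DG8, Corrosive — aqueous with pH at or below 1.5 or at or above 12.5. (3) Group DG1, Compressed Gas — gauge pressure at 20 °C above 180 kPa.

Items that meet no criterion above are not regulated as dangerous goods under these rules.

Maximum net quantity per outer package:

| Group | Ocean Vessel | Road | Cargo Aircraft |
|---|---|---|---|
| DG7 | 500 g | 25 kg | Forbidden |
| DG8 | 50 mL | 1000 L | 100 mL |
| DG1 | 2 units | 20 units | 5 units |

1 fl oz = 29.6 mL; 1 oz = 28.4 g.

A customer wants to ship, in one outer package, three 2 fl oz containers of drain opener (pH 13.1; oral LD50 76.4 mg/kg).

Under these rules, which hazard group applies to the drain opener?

pH 13.1 meets the Group DG8 criterion (Corrosive), so the drain opener is Group DG8.

Group DG8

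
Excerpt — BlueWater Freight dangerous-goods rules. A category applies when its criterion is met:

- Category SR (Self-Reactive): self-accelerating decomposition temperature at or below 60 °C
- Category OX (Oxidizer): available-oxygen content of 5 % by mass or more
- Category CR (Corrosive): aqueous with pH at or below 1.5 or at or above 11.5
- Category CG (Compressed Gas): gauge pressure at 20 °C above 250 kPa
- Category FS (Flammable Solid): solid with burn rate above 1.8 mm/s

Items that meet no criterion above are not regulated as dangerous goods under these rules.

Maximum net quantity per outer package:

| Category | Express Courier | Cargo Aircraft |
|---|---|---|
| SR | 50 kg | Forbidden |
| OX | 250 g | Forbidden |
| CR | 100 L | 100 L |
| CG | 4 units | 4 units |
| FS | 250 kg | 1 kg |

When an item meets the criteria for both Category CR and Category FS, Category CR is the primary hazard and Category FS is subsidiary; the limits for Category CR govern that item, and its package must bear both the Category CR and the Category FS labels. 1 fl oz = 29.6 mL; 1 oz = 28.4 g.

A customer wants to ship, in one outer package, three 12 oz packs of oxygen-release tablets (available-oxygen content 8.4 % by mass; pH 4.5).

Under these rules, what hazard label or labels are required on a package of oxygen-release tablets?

With available-oxygen content 8.4 % by mass (≥ 5 % by mass), the oxygen-release tablets fall in Category OX.
Only the Category OX label is required.

Category OX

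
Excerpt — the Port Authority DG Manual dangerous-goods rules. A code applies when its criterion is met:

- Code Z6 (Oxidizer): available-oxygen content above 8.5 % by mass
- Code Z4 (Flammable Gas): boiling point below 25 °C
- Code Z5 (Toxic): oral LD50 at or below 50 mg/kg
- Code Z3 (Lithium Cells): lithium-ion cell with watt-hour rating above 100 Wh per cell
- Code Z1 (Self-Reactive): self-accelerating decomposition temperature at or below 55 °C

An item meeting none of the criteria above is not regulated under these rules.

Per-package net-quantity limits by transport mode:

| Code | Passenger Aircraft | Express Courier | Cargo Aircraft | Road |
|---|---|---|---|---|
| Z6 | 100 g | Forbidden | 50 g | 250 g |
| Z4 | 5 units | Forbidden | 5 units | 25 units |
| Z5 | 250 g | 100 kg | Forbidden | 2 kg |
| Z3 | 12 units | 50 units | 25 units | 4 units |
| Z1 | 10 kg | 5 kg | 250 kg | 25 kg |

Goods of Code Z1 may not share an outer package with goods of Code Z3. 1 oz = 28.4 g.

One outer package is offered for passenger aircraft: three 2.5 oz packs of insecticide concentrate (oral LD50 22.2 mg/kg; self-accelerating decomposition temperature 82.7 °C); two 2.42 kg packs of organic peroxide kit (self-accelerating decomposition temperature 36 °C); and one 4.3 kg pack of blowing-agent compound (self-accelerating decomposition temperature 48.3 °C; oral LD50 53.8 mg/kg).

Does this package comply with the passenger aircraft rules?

Oral LD50 22.2 mg/kg meets the Code Z5 criterion (Toxic), so the insecticide concentrate is Code Z5.
The organic peroxide kit has self-accelerating decomposition temperature 36 °C, which is ≤ 55 °C, so it is Code Z1 (Self-Reactive).
Blowing-agent compound: self-accelerating decomposition temperature 48.3 °C ≤ 55 °C → Code Z1 (Self-Reactive).
Code Z1 net quantity: (two 2.42 kg packs = 4.84 kg) + 4.3 kg = 9.14 kg.
9.14 kg is within the passenger aircraft limit of 10 kg for Code Z1.
Code Z5 quantity: three 2.5 oz packs = 213 g.
213 g ≤ 250 g (passenger aircraft limit, Code Z5) — within limit.
The segregation rule (Code Z1 with Code Z3) does not apply to Code Z1 with Code Z5.
Every hazard code is within its passenger aircraft limit and no segregation rule is violated.

Yes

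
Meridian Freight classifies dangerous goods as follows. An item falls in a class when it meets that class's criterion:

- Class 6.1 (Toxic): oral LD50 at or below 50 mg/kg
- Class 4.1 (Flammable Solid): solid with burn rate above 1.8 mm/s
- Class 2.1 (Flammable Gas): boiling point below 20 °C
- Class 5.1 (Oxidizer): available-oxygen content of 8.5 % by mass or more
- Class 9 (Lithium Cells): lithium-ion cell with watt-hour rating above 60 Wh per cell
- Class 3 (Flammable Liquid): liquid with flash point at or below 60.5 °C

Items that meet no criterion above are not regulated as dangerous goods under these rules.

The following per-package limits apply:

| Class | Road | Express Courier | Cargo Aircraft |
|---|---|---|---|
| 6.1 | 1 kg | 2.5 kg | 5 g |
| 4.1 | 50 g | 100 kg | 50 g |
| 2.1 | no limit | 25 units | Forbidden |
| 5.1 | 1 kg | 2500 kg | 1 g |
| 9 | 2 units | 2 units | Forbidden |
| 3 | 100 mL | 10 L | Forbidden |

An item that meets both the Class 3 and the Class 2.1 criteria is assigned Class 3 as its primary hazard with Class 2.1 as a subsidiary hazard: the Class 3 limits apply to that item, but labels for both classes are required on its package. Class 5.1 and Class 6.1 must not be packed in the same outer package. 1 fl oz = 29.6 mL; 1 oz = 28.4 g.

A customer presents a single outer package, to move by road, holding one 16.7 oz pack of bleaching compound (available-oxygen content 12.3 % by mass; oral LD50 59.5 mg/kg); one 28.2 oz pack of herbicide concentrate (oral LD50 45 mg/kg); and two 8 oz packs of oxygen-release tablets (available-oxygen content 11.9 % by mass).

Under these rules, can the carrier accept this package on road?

Available-oxygen content 12.3 % by mass meets the Class 5.1 criterion (Oxidizer), so the bleaching compound is Class 5.1.
With oral LD50 45 mg/kg (≤ 50 mg/kg), the herbicide concentrate falls in Class 6.1.
Oxygen-release tablets: available-oxygen content 11.9 % by mass ≥ 8.5 % by mass → Class 5.1 (Oxidizer).
Total Class 5.1: (one 16.7 oz pack = 474.28 g) + (two 8 oz packs = 454.4 g) = 928.68 g.
928.68 g is within the road limit of 1 kg for Class 5.1.
Class 6.1 quantity: one 28.2 oz pack = 800.88 g.
That is within the Class 6.1 road limit of 1 kg.
Class 5.1 and Class 6.1 may not share an outer package.

No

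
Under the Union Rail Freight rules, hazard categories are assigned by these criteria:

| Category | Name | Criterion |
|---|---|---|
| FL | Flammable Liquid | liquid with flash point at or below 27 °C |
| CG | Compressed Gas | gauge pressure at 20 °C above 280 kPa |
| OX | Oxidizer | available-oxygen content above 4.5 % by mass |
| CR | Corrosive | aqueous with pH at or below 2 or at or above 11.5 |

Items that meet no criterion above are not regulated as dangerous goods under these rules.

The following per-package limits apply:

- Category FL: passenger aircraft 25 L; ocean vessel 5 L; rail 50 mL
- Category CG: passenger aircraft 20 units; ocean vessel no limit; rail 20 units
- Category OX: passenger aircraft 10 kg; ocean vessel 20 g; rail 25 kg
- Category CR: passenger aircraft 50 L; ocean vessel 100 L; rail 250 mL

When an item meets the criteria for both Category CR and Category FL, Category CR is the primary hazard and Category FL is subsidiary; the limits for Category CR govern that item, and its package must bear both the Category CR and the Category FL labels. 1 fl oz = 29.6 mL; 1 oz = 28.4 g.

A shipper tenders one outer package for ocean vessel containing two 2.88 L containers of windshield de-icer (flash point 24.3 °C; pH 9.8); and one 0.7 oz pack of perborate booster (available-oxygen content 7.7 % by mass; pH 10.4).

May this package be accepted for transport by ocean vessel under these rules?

No

Windshield de-icer: flash point 24.3 °C ≤ 27 °C → Category FL (Flammable Liquid).
With available-oxygen content 7.7 % by mass (> 4.5 % by mass), the perborate booster falls in Category OX.
Category FL quantity: two 2.88 L containers = 5.76 L.
5.76 L exceeds the ocean vessel limit of 5 L for Category FL.
Category OX quantity: one 0.7 oz pack = 19.88 g.
19.88 g is within the ocean vessel limit of 20 g for Category OX.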